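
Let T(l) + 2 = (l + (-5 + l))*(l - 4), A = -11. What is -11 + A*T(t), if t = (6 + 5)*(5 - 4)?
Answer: -1298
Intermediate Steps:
t = 11 (t = 11*1 = 11)
T(l) = -2 + (-5 + 2*l)*(-4 + l) (T(l) = -2 + (l + (-5 + l))*(l - 4) = -2 + (-5 + 2*l)*(-4 + l))
-11 + A*T(t) = -11 - 11*(18 - 13*11 + 2*11²) = -11 - 11*(18 - 143 + 2*121) = -11 - 11*(18 - 143 + 242) = -11 - 11*117 = -11 - 1287 = -1298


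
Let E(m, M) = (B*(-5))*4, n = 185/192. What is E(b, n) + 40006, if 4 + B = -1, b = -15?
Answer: 40106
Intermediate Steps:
n = 185/192 (n = 185*(1/192) = 185/192 ≈ 0.96354)
B = -5 (B = -4 - 1 = -5)
E(m, M) = 100 (E(m, M) = -5*(-5)*4 = 25*4 = 100)
E(b, n) + 40006 = 100 + 40006 = 40106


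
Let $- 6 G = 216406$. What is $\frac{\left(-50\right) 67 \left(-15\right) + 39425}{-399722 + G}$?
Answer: $- \frac{269025}{1307369} \approx -0.20578$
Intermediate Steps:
$G = - \frac{108203}{3}$ ($G = \left(- \frac{1}{6}\right) 216406 = - \frac{108203}{3} \approx -36068.0$)
$\frac{\left(-50\right) 67 \left(-15\right) + 39425}{-399722 + G} = \frac{\left(-50\right) 67 \left(-15\right) + 39425}{-399722 - \frac{108203}{3}} = \frac{\left(-3350\right) \left(-15\right) + 39425}{- \frac{1307369}{3}} = \left(50250 + 39425\right) \left(- \frac{3}{1307369}\right) = 89675 \left(- \frac{3}{1307369}\right) = - \frac{269025}{1307369}$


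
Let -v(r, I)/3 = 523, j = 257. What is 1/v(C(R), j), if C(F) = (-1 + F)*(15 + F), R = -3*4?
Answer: -1/1569 ≈ -0.00063735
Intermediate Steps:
R = -12
v(r, I) = -1569 (v(r, I) = -3*523 = -1569)
1/v(C(R), j) = 1/(-1569) = -1/1569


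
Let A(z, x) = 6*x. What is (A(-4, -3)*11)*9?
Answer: -1782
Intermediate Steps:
(A(-4, -3)*11)*9 = ((6*(-3))*11)*9 = -18*11*9 = -198*9 = -1782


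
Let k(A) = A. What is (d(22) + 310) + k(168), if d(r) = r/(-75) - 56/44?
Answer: 393058/825 ≈ 476.43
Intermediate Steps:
d(r) = -14/11 - r/75 (d(r) = r*(-1/75) - 56*1/44 = -r/75 - 14/11 = -14/11 - r/75)
(d(22) + 310) + k(168) = ((-14/11 - 1/75*22) + 310) + 168 = ((-14/11 - 22/75) + 310) + 168 = (-1292/825 + 310) + 168 = 254458/825 + 168 = 393058/825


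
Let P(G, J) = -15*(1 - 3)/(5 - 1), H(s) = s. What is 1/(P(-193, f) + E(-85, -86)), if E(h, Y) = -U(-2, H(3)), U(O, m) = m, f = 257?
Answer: 2/9 ≈ 0.22222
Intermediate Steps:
E(h, Y) = -3 (E(h, Y) = -1*3 = -3)
P(G, J) = 15/2 (P(G, J) = -(-30)/4 = -15*(-½) = 15/2)
1/(P(-193, f) + E(-85, -86)) = 1/(15/2 - 3) = 1/(9/2) = 2/9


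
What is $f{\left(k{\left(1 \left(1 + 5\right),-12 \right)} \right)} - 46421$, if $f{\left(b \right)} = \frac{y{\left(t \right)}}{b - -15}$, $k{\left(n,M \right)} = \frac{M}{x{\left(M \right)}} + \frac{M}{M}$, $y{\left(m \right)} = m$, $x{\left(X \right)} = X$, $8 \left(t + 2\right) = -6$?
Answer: $- \frac{3156639}{68} \approx -46421.0$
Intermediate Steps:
$t = - \frac{11}{4}$ ($t = -2 + \frac{1}{8} \left(-6\right) = -2 - \frac{3}{4} = - \frac{11}{4} \approx -2.75$)
$k{\left(n,M \right)} = 2$ ($k{\left(n,M \right)} = \frac{M}{M} + \frac{M}{M} = 1 + 1 = 2$)
$f{\left(b \right)} = - \frac{11}{4 \left(15 + b\right)}$ ($f{\left(b \right)} = - \frac{11}{4 \left(b - -15\right)} = - \frac{11}{4 \left(b + 15\right)} = - \frac{11}{4 \left(15 + b\right)}$)
$f{\left(k{\left(1 \left(1 + 5\right),-12 \right)} \right)} - 46421 = - \frac{11}{60 + 4 \cdot 2} - 46421 = - \frac{11}{60 + 8} - 46421 = - \frac{11}{68} - 46421 = - \frac{3156639}{68}$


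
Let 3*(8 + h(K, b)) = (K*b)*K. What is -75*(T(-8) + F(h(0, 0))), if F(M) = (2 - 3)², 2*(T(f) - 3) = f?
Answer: 0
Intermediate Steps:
h(K, b) = -8 + b*K²/3 (h(K, b) = -8 + ((K*b)*K)/3 = -8 + (b*K²)/3 = -8 + b*K²/3)
T(f) = 3 + f/2
F(M) = 1 (F(M) = (-1)² = 1)
-75*(T(-8) + F(h(0, 0))) = -75*((3 + (½)*(-8)) + 1) = -75*((3 - 4) + 1) = -75*(-1 + 1) = -75*0 = 0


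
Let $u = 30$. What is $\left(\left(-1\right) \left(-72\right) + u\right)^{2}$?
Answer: $10404$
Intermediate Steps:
$\left(\left(-1\right) \left(-72\right) + u\right)^{2} = \left(\left(-1\right) \left(-72\right) + 30\right)^{2} = \left(72 + 30\right)^{2} = 102^{2} = 10404$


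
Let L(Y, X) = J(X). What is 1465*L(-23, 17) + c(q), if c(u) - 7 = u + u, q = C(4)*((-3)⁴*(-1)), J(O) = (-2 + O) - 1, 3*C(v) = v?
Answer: 20301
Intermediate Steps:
C(v) = v/3
J(O) = -3 + O
L(Y, X) = -3 + X
q = -108 (q = ((⅓)*4)*((-3)⁴*(-1)) = 4*(81*(-1))/3 = (4/3)*(-81) = -108)
c(u) = 7 + 2*u (c(u) = 7 + (u + u) = 7 + 2*u)
1465*L(-23, 17) + c(q) = 1465*(-3 + 17) + (7 + 2*(-108)) = 1465*14 + (7 - 216) = 20510 - 209 = 20301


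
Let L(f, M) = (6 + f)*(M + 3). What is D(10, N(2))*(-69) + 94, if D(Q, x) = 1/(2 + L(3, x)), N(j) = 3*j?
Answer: 7733/83 ≈ 93.169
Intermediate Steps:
L(f, M) = (3 + M)*(6 + f) (L(f, M) = (6 + f)*(3 + M) = (3 + M)*(6 + f))
D(Q, x) = 1/(29 + 9*x) (D(Q, x) = 1/(2 + (18 + 3*3 + 6*x + x*3)) = 1/(2 + (18 + 9 + 6*x + 3*x)) = 1/(2 + (27 + 9*x)) = 1/(29 + 9*x))
D(10, N(2))*(-69) + 94 = -69/(29 + 9*(3*2)) + 94 = -69/(29 + 9*6) + 94 = -69/(29 + 54) + 94 = -69/83 + 94 = 7733/83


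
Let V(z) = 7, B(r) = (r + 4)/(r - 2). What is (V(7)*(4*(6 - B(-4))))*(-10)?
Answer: -1680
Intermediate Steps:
B(r) = (4 + r)/(-2 + r)
(V(7)*(4*(6 - B(-4))))*(-10) = (7*(4*(6 - (4 - 4)/(-2 - 4))))*(-10) = (7*(4*(6 - 0/(-6))))*(-10) = (7*(4*(6 - (-1)*0/6)))*(-10) = (7*(4*(6 - 1*0)))*(-10) = (7*(4*(6 + 0)))*(-10) = (7*(4*6))*(-10) = (7*24)*(-10) = 168*(-10) = -1680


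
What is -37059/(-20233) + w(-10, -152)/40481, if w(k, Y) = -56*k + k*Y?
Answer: 1542270019/819052073 ≈ 1.8830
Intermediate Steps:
w(k, Y) = -56*k + Y*k
-37059/(-20233) + w(-10, -152)/40481 = -37059/(-20233) - 10*(-56 - 152)/40481 = -37059*(-1/20233) - 10*(-208)*(1/40481) = 37059/20233 + 2080*(1/40481) = 37059/20233 + 2080/40481 = 1542270019/819052073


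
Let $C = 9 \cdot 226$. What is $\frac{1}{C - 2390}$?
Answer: $- \frac{1}{356} \approx -0.002809$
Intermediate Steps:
$C = 2034$
$\frac{1}{C - 2390} = \frac{1}{2034 - 2390} = \frac{1}{-356} = - \frac{1}{356}$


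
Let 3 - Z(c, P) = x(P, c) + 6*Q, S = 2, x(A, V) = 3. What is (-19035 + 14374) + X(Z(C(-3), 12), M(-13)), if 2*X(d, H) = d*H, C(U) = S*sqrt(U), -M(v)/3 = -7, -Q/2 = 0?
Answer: -4661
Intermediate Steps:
Q = 0 (Q = -2*0 = 0)
M(v) = 21 (M(v) = -3*(-7) = 21)
C(U) = 2*sqrt(U)
Z(c, P) = 0 (Z(c, P) = 3 - (3 + 6*0) = 3 - (3 + 0) = 3 - 1*3 = 3 - 3 = 0)
X(d, H) = H*d/2 (X(d, H) = (d*H)/2 = (H*d)/2 = H*d/2)
(-19035 + 14374) + X(Z(C(-3), 12), M(-13)) = (-19035 + 14374) + (1/2)*21*0 = -4661 + 0 = -4661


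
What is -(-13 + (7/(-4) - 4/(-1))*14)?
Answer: -37/2 ≈ -18.500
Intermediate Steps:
-(-13 + (7/(-4) - 4/(-1))*14) = -(-13 + (7*(-¼) - 4*(-1))*14) = -(-13 + (-7/4 + 4)*14) = -(-13 + (9/4)*14) = -(-13 + 63/2) = -1*37/2 = -37/2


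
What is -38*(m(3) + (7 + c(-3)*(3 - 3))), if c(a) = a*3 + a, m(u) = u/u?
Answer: -304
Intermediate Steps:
m(u) = 1
c(a) = 4*a (c(a) = 3*a + a = 4*a)
-38*(m(3) + (7 + c(-3)*(3 - 3))) = -38*(1 + (7 + (4*(-3))*(3 - 3))) = -38*(1 + (7 - 12*0)) = -38*(1 + (7 + 0)) = -38*(1 + 7) = -38*8 = -304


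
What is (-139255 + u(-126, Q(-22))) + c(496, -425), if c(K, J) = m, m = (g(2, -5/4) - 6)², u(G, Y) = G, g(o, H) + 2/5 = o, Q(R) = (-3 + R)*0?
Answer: -3484041/25 ≈ -1.3936e+5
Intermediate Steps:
Q(R) = 0
g(o, H) = -⅖ + o
m = 484/25 (m = ((-⅖ + 2) - 6)² = (8/5 - 6)² = (-22/5)² = 484/25 ≈ 19.360)
c(K, J) = 484/25
(-139255 + u(-126, Q(-22))) + c(496, -425) = (-139255 - 126) + 484/25 = -139381 + 484/25 = -3484041/25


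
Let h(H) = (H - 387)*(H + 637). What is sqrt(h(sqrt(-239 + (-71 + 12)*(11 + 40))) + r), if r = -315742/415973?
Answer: sqrt(-43218198708339109 + 173033536729000*I*sqrt(203))/415973 ≈ 14.249 + 499.97*I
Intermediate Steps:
r = -315742/415973 (r = -315742*1/415973 = -315742/415973 ≈ -0.75904)
h(H) = (-387 + H)*(637 + H)
sqrt(h(sqrt(-239 + (-71 + 12)*(11 + 40))) + r) = sqrt((-246519 + (sqrt(-239 + (-71 + 12)*(11 + 40)))**2 + 250*sqrt(-239 + (-71 + 12)*(11 + 40))) - 315742/415973) = sqrt((-246519 + (sqrt(-239 - 59*51))**2 + 250*sqrt(-239 - 59*51)) - 315742/415973) = sqrt((-246519 + (sqrt(-239 - 3009))**2 + 250*sqrt(-239 - 3009)) - 315742/415973) = sqrt((-246519 + (sqrt(-3248))**2 + 250*sqrt(-3248)) - 315742/415973) = sqrt((-246519 + (4*I*sqrt(203))**2 + 250*(4*I*sqrt(203))) - 315742/415973) = sqrt((-246519 - 3248 + 1000*I*sqrt(203)) - 315742/415973) = sqrt((-249767 + 1000*I*sqrt(203)) - 315742/415973) = sqrt(-103896644033/415973 + 1000*I*sqrt(203))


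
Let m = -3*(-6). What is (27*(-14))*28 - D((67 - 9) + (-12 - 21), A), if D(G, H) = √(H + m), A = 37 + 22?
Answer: -10584 - √77 ≈ -10593.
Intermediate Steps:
m = 18
A = 59
D(G, H) = √(18 + H) (D(G, H) = √(H + 18) = √(18 + H))
(27*(-14))*28 - D((67 - 9) + (-12 - 21), A) = (27*(-14))*28 - √(18 + 59) = -378*28 - √77 = -10584 - √77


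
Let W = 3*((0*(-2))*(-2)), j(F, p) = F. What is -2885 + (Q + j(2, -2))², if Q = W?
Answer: -2881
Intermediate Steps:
W = 0 (W = 3*(0*(-2)) = 3*0 = 0)
Q = 0
-2885 + (Q + j(2, -2))² = -2885 + (0 + 2)² = -2885 + 2² = -2885 + 4 = -2881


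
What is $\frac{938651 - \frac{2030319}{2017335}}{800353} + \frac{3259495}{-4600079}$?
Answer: $\frac{1149287532086606763}{2475732033467473715} \approx 0.46422$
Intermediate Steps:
$\frac{938651 - \frac{2030319}{2017335}}{800353} + \frac{3259495}{-4600079} = \left(938651 - 2030319 \cdot \frac{1}{2017335}\right) \frac{1}{800353} + 3259495 \left(- \frac{1}{4600079}\right) = \left(938651 - \frac{676773}{672445}\right) \frac{1}{800353} - \frac{3259495}{4600079} = \frac{631190494922}{672445} \cdot \frac{1}{800353} - \frac{3259495}{4600079} = \frac{631190494922}{538193373085} - \frac{3259495}{4600079} = \frac{1149287532086606763}{2475732033467473715}$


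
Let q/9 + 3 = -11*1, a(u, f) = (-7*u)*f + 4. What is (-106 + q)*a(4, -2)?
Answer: -13920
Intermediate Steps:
a(u, f) = 4 - 7*f*u (a(u, f) = -7*f*u + 4 = 4 - 7*f*u)
q = -126 (q = -27 + 9*(-11*1) = -27 + 9*(-11) = -27 - 99 = -126)
(-106 + q)*a(4, -2) = (-106 - 126)*(4 - 7*(-2)*4) = -232*(4 + 56) = -232*60 = -13920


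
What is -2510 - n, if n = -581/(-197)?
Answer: -495051/197 ≈ -2512.9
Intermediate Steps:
n = 581/197 (n = -581*(-1/197) = 581/197 ≈ 2.9492)
-2510 - n = -2510 - 1*581/197 = -2510 - 581/197 = -495051/197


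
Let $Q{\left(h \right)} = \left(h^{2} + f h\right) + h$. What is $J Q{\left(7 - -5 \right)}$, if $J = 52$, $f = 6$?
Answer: $11856$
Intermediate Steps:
$Q{\left(h \right)} = h^{2} + 7 h$ ($Q{\left(h \right)} = \left(h^{2} + 6 h\right) + h = h^{2} + 7 h$)
$J Q{\left(7 - -5 \right)} = 52 \left(7 - -5\right) \left(7 + \left(7 - -5\right)\right) = 52 \left(7 + 5\right) \left(7 + \left(7 + 5\right)\right) = 52 \cdot 12 \left(7 + 12\right) = 52 \cdot 12 \cdot 19 = 52 \cdot 228 = 11856$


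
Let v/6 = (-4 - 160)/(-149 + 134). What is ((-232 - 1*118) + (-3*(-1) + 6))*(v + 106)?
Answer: -292578/5 ≈ -58516.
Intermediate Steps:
v = 328/5 (v = 6*((-4 - 160)/(-149 + 134)) = 6*(-164/(-15)) = 6*(-164*(-1/15)) = 6*(164/15) = 328/5 ≈ 65.600)
((-232 - 1*118) + (-3*(-1) + 6))*(v + 106) = ((-232 - 1*118) + (-3*(-1) + 6))*(328/5 + 106) = ((-232 - 118) + (3 + 6))*(858/5) = (-350 + 9)*(858/5) = -341*858/5 = -292578/5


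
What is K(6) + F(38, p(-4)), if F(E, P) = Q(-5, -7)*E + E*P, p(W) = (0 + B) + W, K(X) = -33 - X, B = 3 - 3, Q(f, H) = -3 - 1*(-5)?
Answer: -115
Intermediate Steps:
Q(f, H) = 2 (Q(f, H) = -3 + 5 = 2)
B = 0
p(W) = W (p(W) = (0 + 0) + W = 0 + W = W)
F(E, P) = 2*E + E*P
K(6) + F(38, p(-4)) = (-33 - 1*6) + 38*(2 - 4) = (-33 - 6) + 38*(-2) = -39 - 76 = -115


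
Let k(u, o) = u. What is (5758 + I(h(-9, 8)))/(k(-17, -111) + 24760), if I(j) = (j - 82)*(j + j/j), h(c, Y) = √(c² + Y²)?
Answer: 5821/24743 - 81*√145/24743 ≈ 0.19584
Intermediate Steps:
h(c, Y) = √(Y² + c²)
I(j) = (1 + j)*(-82 + j) (I(j) = (-82 + j)*(j + 1) = (-82 + j)*(1 + j) = (1 + j)*(-82 + j))
(5758 + I(h(-9, 8)))/(k(-17, -111) + 24760) = (5758 + (-82 + (√(8² + (-9)²))² - 81*√(8² + (-9)²)))/(-17 + 24760) = (5758 + (-82 + (√(64 + 81))² - 81*√(64 + 81)))/24743 = (5758 + (-82 + (√145)² - 81*√145))*(1/24743) = (5758 + (-82 + 145 - 81*√145))*(1/24743) = (5758 + (63 - 81*√145))*(1/24743) = (5821 - 81*√145)*(1/24743) = 5821/24743 - 81*√145/24743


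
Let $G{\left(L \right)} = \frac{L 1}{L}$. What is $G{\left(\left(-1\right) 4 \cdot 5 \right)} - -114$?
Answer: $115$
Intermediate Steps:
$G{\left(L \right)} = 1$ ($G{\left(L \right)} = \frac{L}{L} = 1$)
$G{\left(\left(-1\right) 4 \cdot 5 \right)} - -114 = 1 - -114 = 1 + 114 = 115$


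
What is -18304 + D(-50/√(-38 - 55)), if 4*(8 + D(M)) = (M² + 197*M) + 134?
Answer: -3401051/186 + 4925*I*√93/186 ≈ -18285.0 + 255.35*I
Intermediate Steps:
D(M) = 51/2 + M²/4 + 197*M/4 (D(M) = -8 + ((M² + 197*M) + 134)/4 = -8 + (134 + M² + 197*M)/4 = -8 + (67/2 + M²/4 + 197*M/4) = 51/2 + M²/4 + 197*M/4)
-18304 + D(-50/√(-38 - 55)) = -18304 + (51/2 + (-50/√(-38 - 55))²/4 + 197*(-50/√(-38 - 55))/4) = -18304 + (51/2 + (-50*(-I*√93/93))²/4 + 197*(-50*(-I*√93/93))/4) = -18304 + (51/2 + (-(-50)*I*√93/93)²/4 + 197*(-(-50)*I*√93/93)/4) = -18304 + (51/2 + (50*I*√93/93)²/4 + 197*(50*I*√93/93)/4) = -18304 + (51/2 + (¼)*(-2500/93) + 4925*I*√93/186) = -18304 + (51/2 - 625/93 + 4925*I*√93/186) = -18304 + (3493/186 + 4925*I*√93/186) = -3401051/186 + 4925*I*√93/186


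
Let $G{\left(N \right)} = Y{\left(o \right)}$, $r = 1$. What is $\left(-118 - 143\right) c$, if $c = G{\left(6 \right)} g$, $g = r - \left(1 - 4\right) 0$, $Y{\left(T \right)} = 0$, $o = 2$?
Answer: $0$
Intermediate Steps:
$G{\left(N \right)} = 0$
$g = 1$ ($g = 1 - \left(1 - 4\right) 0 = 1 - \left(-3\right) 0 = 1 - 0 = 1 + 0 = 1$)
$c = 0$ ($c = 0 \cdot 1 = 0$)
$\left(-118 - 143\right) c = \left(-118 - 143\right) 0 = \left(-261\right) 0 = 0$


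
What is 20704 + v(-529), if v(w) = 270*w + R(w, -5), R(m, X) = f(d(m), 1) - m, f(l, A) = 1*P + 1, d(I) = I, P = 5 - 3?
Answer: -121594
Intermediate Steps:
P = 2
f(l, A) = 3 (f(l, A) = 1*2 + 1 = 2 + 1 = 3)
R(m, X) = 3 - m
v(w) = 3 + 269*w (v(w) = 270*w + (3 - w) = 3 + 269*w)
20704 + v(-529) = 20704 + (3 + 269*(-529)) = 20704 + (3 - 142301) = 20704 - 142298 = -121594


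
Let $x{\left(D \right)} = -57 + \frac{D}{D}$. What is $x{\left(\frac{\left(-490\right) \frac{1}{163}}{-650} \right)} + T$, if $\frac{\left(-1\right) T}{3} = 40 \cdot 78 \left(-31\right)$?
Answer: $290104$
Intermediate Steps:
$T = 290160$ ($T = - 3 \cdot 40 \cdot 78 \left(-31\right) = - 3 \cdot 3120 \left(-31\right) = \left(-3\right) \left(-96720\right) = 290160$)
$x{\left(D \right)} = -56$ ($x{\left(D \right)} = -57 + 1 = -56$)
$x{\left(\frac{\left(-490\right) \frac{1}{163}}{-650} \right)} + T = -56 + 290160 = 290104$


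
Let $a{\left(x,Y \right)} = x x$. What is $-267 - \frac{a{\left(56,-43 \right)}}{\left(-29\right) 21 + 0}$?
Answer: $- \frac{22781}{87} \approx -261.85$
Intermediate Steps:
$a{\left(x,Y \right)} = x^{2}$
$-267 - \frac{a{\left(56,-43 \right)}}{\left(-29\right) 21 + 0} = -267 - \frac{56^{2}}{\left(-29\right) 21 + 0} = -267 - \frac{3136}{-609 + 0} = -267 - \frac{3136}{-609} = -267 - 3136 \left(- \frac{1}{609}\right) = -267 - - \frac{448}{87} = -267 + \frac{448}{87} = - \frac{22781}{87}$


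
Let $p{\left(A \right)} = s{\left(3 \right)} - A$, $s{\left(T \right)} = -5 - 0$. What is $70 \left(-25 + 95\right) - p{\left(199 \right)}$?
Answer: $5104$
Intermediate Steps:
$s{\left(T \right)} = -5$ ($s{\left(T \right)} = -5 + 0 = -5$)
$p{\left(A \right)} = -5 - A$
$70 \left(-25 + 95\right) - p{\left(199 \right)} = 70 \left(-25 + 95\right) - \left(-5 - 199\right) = 70 \cdot 70 - \left(-5 - 199\right) = 4900 - -204 = 4900 + 204 = 5104$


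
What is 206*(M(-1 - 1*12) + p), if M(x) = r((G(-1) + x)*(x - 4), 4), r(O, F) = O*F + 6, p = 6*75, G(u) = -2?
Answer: 304056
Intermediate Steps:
p = 450
r(O, F) = 6 + F*O (r(O, F) = F*O + 6 = 6 + F*O)
M(x) = 6 + 4*(-4 + x)*(-2 + x) (M(x) = 6 + 4*((-2 + x)*(x - 4)) = 6 + 4*((-2 + x)*(-4 + x)) = 6 + 4*((-4 + x)*(-2 + x)) = 6 + 4*(-4 + x)*(-2 + x))
206*(M(-1 - 1*12) + p) = 206*((38 - 24*(-1 - 1*12) + 4*(-1 - 1*12)²) + 450) = 206*((38 - 24*(-1 - 12) + 4*(-1 - 12)²) + 450) = 206*((38 - 24*(-13) + 4*(-13)²) + 450) = 206*((38 + 312 + 4*169) + 450) = 206*((38 + 312 + 676) + 450) = 206*(1026 + 450) = 206*1476 = 304056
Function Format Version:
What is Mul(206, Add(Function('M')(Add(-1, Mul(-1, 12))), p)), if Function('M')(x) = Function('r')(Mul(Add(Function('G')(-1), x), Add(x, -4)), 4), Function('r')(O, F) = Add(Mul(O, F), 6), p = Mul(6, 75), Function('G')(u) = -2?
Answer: 304056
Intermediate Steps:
p = 450
Function('r')(O, F) = Add(6, Mul(F, O)) (Function('r')(O, F) = Add(Mul(F, O), 6) = Add(6, Mul(F, O)))
Function('M')(x) = Add(6, Mul(4, Add(-4, x), Add(-2, x))) (Function('M')(x) = Add(6, Mul(4, Mul(Add(-2, x), Add(x, -4)))) = Add(6, Mul(4, Mul(Add(-2, x), Add(-4, x)))) = Add(6, Mul(4, Mul(Add(-4, x), Add(-2, x)))) = Add(6, Mul(4, Add(-4, x), Add(-2, x))))
Mul(206, Add(Function('M')(Add(-1, Mul(-1, 12))), p)) = Mul(206, Add(Add(38, Mul(-24, Add(-1, Mul(-1, 12))), Mul(4, Pow(Add(-1, Mul(-1, 12)), 2))), 450)) = Mul(206, Add(Add(38, Mul(-24, Add(-1, -12)), Mul(4, Pow(Add(-1, -12), 2))), 450)) = Mul(206, Add(Add(38, Mul(-24, -13), Mul(4, Pow(-13, 2))), 450)) = Mul(206, Add(Add(38, 312, Mul(4, 169)), 450)) = Mul(206, Add(Add(38, 312, 676), 450)) = Mul(206, Add(1026, 450)) = Mul(206, 1476) = 304056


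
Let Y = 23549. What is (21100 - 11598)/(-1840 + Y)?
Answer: 9502/21709 ≈ 0.43770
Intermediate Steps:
(21100 - 11598)/(-1840 + Y) = (21100 - 11598)/(-1840 + 23549) = 9502/21709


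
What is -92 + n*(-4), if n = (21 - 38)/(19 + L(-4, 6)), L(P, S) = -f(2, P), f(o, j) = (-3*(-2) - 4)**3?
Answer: -944/11 ≈ -85.818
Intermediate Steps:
f(o, j) = 8 (f(o, j) = (6 - 4)**3 = 2**3 = 8)
L(P, S) = -8 (L(P, S) = -1*8 = -8)
n = -17/11 (n = (21 - 38)/(19 - 8) = -17/11 ≈ -1.5455)
-92 + n*(-4) = -92 - 17/11*(-4) = -92 + 68/11 = -944/11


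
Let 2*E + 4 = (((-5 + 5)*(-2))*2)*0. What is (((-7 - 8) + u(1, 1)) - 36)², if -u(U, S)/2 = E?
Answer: 2209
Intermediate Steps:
E = -2 (E = -2 + ((((-5 + 5)*(-2))*2)*0)/2 = -2 + (((0*(-2))*2)*0)/2 = -2 + ((0*2)*0)/2 = -2 + (0*0)/2 = -2 + (½)*0 = -2 + 0 = -2)
u(U, S) = 4 (u(U, S) = -2*(-2) = 4)
(((-7 - 8) + u(1, 1)) - 36)² = (((-7 - 8) + 4) - 36)² = ((-15 + 4) - 36)² = (-11 - 36)² = (-47)² = 2209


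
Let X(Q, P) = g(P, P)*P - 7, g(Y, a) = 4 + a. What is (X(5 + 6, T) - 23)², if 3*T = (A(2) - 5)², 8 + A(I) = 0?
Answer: 919241761/81 ≈ 1.1349e+7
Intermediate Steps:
A(I) = -8 (A(I) = -8 + 0 = -8)
T = 169/3 (T = (-8 - 5)²/3 = (⅓)*(-13)² = (⅓)*169 = 169/3 ≈ 56.333)
X(Q, P) = -7 + P*(4 + P) (X(Q, P) = (4 + P)*P - 7 = P*(4 + P) - 7 = -7 + P*(4 + P))
(X(5 + 6, T) - 23)² = ((-7 + 169*(4 + 169/3)/3) - 23)² = ((-7 + (169/3)*(181/3)) - 23)² = ((-7 + 30589/9) - 23)² = (30526/9 - 23)² = (30319/9)² = 919241761/81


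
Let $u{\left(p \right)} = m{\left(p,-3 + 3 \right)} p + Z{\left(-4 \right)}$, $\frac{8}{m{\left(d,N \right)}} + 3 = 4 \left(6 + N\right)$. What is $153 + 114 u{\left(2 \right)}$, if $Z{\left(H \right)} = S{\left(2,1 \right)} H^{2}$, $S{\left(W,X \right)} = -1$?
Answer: $- \frac{11089}{7} \approx -1584.1$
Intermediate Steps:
$Z{\left(H \right)} = - H^{2}$
$m{\left(d,N \right)} = \frac{8}{21 + 4 N}$ ($m{\left(d,N \right)} = \frac{8}{-3 + 4 \left(6 + N\right)} = \frac{8}{-3 + \left(24 + 4 N\right)} = \frac{8}{21 + 4 N}$)
$u{\left(p \right)} = -16 + \frac{8 p}{21}$ ($u{\left(p \right)} = \frac{8}{21 + 4 \left(-3 + 3\right)} p - \left(-4\right)^{2} = \frac{8}{21 + 4 \cdot 0} p - 16 = \frac{8}{21 + 0} p - 16 = \frac{8}{21} p - 16 = 8 \cdot \frac{1}{21} p - 16 = \frac{8 p}{21} - 16 = -16 + \frac{8 p}{21}$)
$153 + 114 u{\left(2 \right)} = 153 + 114 \left(-16 + \frac{8}{21} \cdot 2\right) = 153 + 114 \left(-16 + \frac{16}{21}\right) = 153 + 114 \left(- \frac{320}{21}\right) = 153 - \frac{12160}{7} = - \frac{11089}{7}$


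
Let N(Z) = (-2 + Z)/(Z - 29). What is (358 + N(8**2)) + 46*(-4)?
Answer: 6152/35 ≈ 175.77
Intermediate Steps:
N(Z) = (-2 + Z)/(-29 + Z)
(358 + N(8**2)) + 46*(-4) = (358 + (-2 + 8**2)/(-29 + 8**2)) + 46*(-4) = (358 + (-2 + 64)/(-29 + 64)) - 184 = (358 + 62/35) - 184 = 12592/35 - 184 = 6152/35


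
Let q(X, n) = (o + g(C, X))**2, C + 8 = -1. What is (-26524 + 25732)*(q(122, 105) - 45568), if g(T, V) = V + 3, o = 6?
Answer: 22498344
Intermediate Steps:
C = -9 (C = -8 - 1 = -9)
g(T, V) = 3 + V
q(X, n) = (9 + X)**2 (q(X, n) = (6 + (3 + X))**2 = (9 + X)**2)
(-26524 + 25732)*(q(122, 105) - 45568) = (-26524 + 25732)*((9 + 122)**2 - 45568) = -792*(131**2 - 45568) = -792*(17161 - 45568) = -792*(-28407) = 22498344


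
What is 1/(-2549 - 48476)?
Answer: -1/51025 ≈ -1.9598e-5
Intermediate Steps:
1/(-2549 - 48476) = 1/(-51025) = -1/51025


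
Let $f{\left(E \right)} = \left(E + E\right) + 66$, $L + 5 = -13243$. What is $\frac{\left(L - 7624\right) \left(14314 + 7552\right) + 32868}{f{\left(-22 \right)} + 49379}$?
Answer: $- \frac{456354284}{49401} \approx -9237.8$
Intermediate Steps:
$L = -13248$ ($L = -5 - 13243 = -13248$)
$f{\left(E \right)} = 66 + 2 E$ ($f{\left(E \right)} = 2 E + 66 = 66 + 2 E$)
$\frac{\left(L - 7624\right) \left(14314 + 7552\right) + 32868}{f{\left(-22 \right)} + 49379} = \frac{\left(-13248 - 7624\right) \left(14314 + 7552\right) + 32868}{\left(66 + 2 \left(-22\right)\right) + 49379} = \frac{\left(-20872\right) 21866 + 32868}{\left(66 - 44\right) + 49379} = \frac{-456387152 + 32868}{22 + 49379} = - \frac{456354284}{49401}$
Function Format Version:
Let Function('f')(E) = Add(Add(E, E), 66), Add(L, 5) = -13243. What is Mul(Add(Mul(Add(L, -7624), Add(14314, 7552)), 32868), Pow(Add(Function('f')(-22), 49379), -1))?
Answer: Rational(-456354284, 49401) ≈ -9237.8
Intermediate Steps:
L = -13248 (L = Add(-5, -13243) = -13248)
Function('f')(E) = Add(66, Mul(2, E)) (Function('f')(E) = Add(Mul(2, E), 66) = Add(66, Mul(2, E)))
Mul(Add(Mul(Add(L, -7624), Add(14314, 7552)), 32868), Pow(Add(Function('f')(-22), 49379), -1)) = Mul(Add(Mul(Add(-13248, -7624), Add(14314, 7552)), 32868), Pow(Add(Add(66, Mul(2, -22)), 49379), -1)) = Mul(Add(Mul(-20872, 21866), 32868), Pow(Add(Add(66, -44), 49379), -1)) = Mul(Add(-456387152, 32868), Pow(Add(22, 49379), -1)) = Mul(-456354284, Pow(49401, -1)) = Mul(-456354284, Rational(1, 49401)) = Rational(-456354284, 49401)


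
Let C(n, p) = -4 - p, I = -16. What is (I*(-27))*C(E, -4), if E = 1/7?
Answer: 0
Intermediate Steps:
E = ⅐ ≈ 0.14286
(I*(-27))*C(E, -4) = (-16*(-27))*(-4 - 1*(-4)) = 432*(-4 + 4) = 432*0 = 0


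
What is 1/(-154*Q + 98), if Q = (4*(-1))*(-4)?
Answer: -1/2366 ≈ -0.00042265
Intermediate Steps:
Q = 16 (Q = -4*(-4) = 16)
1/(-154*Q + 98) = 1/(-154*16 + 98) = 1/(-2464 + 98) = 1/(-2366) = -1/2366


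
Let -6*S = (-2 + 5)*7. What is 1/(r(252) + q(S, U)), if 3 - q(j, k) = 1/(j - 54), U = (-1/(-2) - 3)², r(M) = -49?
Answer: -115/5288 ≈ -0.021747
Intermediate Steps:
S = -7/2 (S = -(-2 + 5)*7/6 = -7/2 ≈ -3.5000)
U = 25/4 (U = (-1*(-½) - 3)² = (½ - 3)² = (-5/2)² = 25/4 ≈ 6.2500)
q(j, k) = 3 - 1/(-54 + j) (q(j, k) = 3 - 1/(j - 54) = 3 - 1/(-54 + j))
1/(r(252) + q(S, U)) = 1/(-49 + (-163 + 3*(-7/2))/(-54 - 7/2)) = 1/(-49 + (-163 - 21/2)/(-115/2)) = 1/(-49 - 2/115*(-347/2)) = 1/(-49 + 347/115) = 1/(-5288/115) = -115/5288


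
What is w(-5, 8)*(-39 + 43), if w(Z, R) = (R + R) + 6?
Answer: 88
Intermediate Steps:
w(Z, R) = 6 + 2*R (w(Z, R) = 2*R + 6 = 6 + 2*R)
w(-5, 8)*(-39 + 43) = (6 + 2*8)*(-39 + 43) = (6 + 16)*4 = 22*4 = 88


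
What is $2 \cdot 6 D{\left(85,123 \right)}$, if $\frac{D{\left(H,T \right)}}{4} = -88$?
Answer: $-4224$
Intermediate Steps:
$D{\left(H,T \right)} = -352$ ($D{\left(H,T \right)} = 4 \left(-88\right) = -352$)
$2 \cdot 6 D{\left(85,123 \right)} = 2 \cdot 6 \left(-352\right) = 12 \left(-352\right) = -4224$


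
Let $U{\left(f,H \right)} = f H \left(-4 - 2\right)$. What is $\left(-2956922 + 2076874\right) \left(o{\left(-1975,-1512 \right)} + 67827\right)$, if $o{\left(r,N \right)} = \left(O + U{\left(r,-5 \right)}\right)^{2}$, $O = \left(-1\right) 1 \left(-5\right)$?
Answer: $-3089001791576896$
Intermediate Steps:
$O = 5$ ($O = \left(-1\right) \left(-5\right) = 5$)
$U{\left(f,H \right)} = - 6 H f$ ($U{\left(f,H \right)} = H f \left(-6\right) = - 6 H f$)
$o{\left(r,N \right)} = \left(5 + 30 r\right)^{2}$ ($o{\left(r,N \right)} = \left(5 - - 30 r\right)^{2} = \left(5 + 30 r\right)^{2}$)
$\left(-2956922 + 2076874\right) \left(o{\left(-1975,-1512 \right)} + 67827\right) = \left(-2956922 + 2076874\right) \left(25 \left(1 + 6 \left(-1975\right)\right)^{2} + 67827\right) = - 880048 \left(25 \left(1 - 11850\right)^{2} + 67827\right) = - 880048 \left(25 \left(-11849\right)^{2} + 67827\right) = - 880048 \left(25 \cdot 140398801 + 67827\right) = - 880048 \left(3509970025 + 67827\right) = \left(-880048\right) 3510037852 = -3089001791576896$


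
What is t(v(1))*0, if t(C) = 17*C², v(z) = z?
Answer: 0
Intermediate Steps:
t(v(1))*0 = (17*1²)*0 = (17*1)*0 = 17*0 = 0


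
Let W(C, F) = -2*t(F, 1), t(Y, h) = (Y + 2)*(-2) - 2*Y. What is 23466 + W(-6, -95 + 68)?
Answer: 23258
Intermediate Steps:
t(Y, h) = -4 - 4*Y (t(Y, h) = (2 + Y)*(-2) - 2*Y = (-4 - 2*Y) - 2*Y = -4 - 4*Y)
W(C, F) = 8 + 8*F (W(C, F) = -2*(-4 - 4*F) = 8 + 8*F)
23466 + W(-6, -95 + 68) = 23466 + (8 + 8*(-95 + 68)) = 23466 + (8 + 8*(-27)) = 23466 + (8 - 216) = 23466 - 208 = 23258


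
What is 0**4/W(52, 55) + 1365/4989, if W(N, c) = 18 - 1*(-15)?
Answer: 455/1663 ≈ 0.27360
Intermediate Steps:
W(N, c) = 33 (W(N, c) = 18 + 15 = 33)
0**4/W(52, 55) + 1365/4989 = 0**4/33 + 1365/4989 = 0*(1/33) + 1365*(1/4989) = 0 + 455/1663 = 455/1663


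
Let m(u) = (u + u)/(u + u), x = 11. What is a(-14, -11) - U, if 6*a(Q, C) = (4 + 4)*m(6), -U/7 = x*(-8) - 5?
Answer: -1949/3 ≈ -649.67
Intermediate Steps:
m(u) = 1 (m(u) = (2*u)/((2*u)) = (2*u)*(1/(2*u)) = 1)
U = 651 (U = -7*(11*(-8) - 5) = -7*(-88 - 5) = -7*(-93) = 651)
a(Q, C) = 4/3 (a(Q, C) = ((4 + 4)*1)/6 = (8*1)/6 = (⅙)*8 = 4/3)
a(-14, -11) - U = 4/3 - 1*651 = 4/3 - 651 = -1949/3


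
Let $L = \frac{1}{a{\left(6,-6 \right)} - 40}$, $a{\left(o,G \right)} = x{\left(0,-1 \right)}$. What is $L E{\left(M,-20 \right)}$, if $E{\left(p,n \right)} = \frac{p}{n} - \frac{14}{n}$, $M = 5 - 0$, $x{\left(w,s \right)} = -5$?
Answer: $- \frac{1}{100} \approx -0.01$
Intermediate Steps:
$a{\left(o,G \right)} = -5$
$M = 5$ ($M = 5 + 0 = 5$)
$E{\left(p,n \right)} = - \frac{14}{n} + \frac{p}{n}$
$L = - \frac{1}{45}$ ($L = \frac{1}{-5 - 40} = \frac{1}{-45} = - \frac{1}{45} \approx -0.022222$)
$L E{\left(M,-20 \right)} = - \frac{\frac{1}{-20} \left(-14 + 5\right)}{45} = - \frac{\left(- \frac{1}{20}\right) \left(-9\right)}{45} = \left(- \frac{1}{45}\right) \frac{9}{20} = - \frac{1}{100}$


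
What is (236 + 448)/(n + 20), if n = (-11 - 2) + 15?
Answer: 342/11 ≈ 31.091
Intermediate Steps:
n = 2 (n = -13 + 15 = 2)
(236 + 448)/(n + 20) = (236 + 448)/(2 + 20) = 684/22 = 684*(1/22) = 342/11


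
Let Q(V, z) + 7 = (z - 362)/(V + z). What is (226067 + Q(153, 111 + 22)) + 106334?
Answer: 95064455/286 ≈ 3.3239e+5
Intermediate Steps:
Q(V, z) = -7 + (-362 + z)/(V + z) (Q(V, z) = -7 + (z - 362)/(V + z) = -7 + (-362 + z)/(V + z))
(226067 + Q(153, 111 + 22)) + 106334 = (226067 + (-362 - 7*153 - 6*(111 + 22))/(153 + (111 + 22))) + 106334 = (226067 + (-362 - 1071 - 6*133)/(153 + 133)) + 106334 = (226067 + (-362 - 1071 - 798)/286) + 106334 = (226067 + (1/286)*(-2231)) + 106334 = (226067 - 2231/286) + 106334 = 64652931/286 + 106334 = 95064455/286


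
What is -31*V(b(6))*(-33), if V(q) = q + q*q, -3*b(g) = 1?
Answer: -682/3 ≈ -227.33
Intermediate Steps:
b(g) = -⅓ (b(g) = -⅓*1 = -⅓)
V(q) = q + q²
-31*V(b(6))*(-33) = -(-31)*(1 - ⅓)/3*(-33) = -(-31)*2/(3*3)*(-33) = -31*(-2/9)*(-33) = (62/9)*(-33) = -682/3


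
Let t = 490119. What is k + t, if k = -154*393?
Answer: 429597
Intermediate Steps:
k = -60522
k + t = -60522 + 490119 = 429597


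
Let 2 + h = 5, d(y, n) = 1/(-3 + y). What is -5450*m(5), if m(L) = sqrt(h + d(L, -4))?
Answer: -2725*sqrt(14) ≈ -10196.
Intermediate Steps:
h = 3 (h = -2 + 5 = 3)
m(L) = sqrt(3 + 1/(-3 + L))
-5450*m(5) = -5450*sqrt(-8 + 3*5)/sqrt(-3 + 5) = -5450*sqrt(2)*sqrt(-8 + 15)/2 = -5450*sqrt(14)/2 = -2725*sqrt(14)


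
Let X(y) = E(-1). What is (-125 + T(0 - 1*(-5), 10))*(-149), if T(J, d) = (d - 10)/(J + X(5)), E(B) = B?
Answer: 18625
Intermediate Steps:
X(y) = -1
T(J, d) = (-10 + d)/(-1 + J) (T(J, d) = (d - 10)/(J - 1) = (-10 + d)/(-1 + J))
(-125 + T(0 - 1*(-5), 10))*(-149) = (-125 + (-10 + 10)/(-1 + (0 - 1*(-5))))*(-149) = (-125 + 0/(-1 + (0 + 5)))*(-149) = (-125 + 0/(-1 + 5))*(-149) = (-125 + 0/4)*(-149) = (-125 + (¼)*0)*(-149) = (-125 + 0)*(-149) = -125*(-149) = 18625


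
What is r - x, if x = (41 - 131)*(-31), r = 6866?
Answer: 4076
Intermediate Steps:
x = 2790 (x = -90*(-31) = 2790)
r - x = 6866 - 1*2790 = 6866 - 2790 = 4076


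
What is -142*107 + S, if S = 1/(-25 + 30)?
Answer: -75969/5 ≈ -15194.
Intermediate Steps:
S = ⅕ (S = 1/5 = ⅕ ≈ 0.20000)
-142*107 + S = -142*107 + ⅕ = -15194 + ⅕ = -75969/5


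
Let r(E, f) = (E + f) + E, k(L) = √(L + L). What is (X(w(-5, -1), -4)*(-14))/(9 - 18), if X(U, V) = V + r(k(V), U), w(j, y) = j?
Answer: -14 + 56*I*√2/9 ≈ -14.0 + 8.7995*I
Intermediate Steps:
k(L) = √2*√L (k(L) = √(2*L) = √2*√L)
r(E, f) = f + 2*E
X(U, V) = U + V + 2*√2*√V (X(U, V) = V + (U + 2*(√2*√V)) = V + (U + 2*√2*√V) = U + V + 2*√2*√V)
(X(w(-5, -1), -4)*(-14))/(9 - 18) = ((-5 - 4 + 2*√2*√(-4))*(-14))/(9 - 18) = ((-5 - 4 + 2*√2*(2*I))*(-14))/(-9) = ((-5 - 4 + 4*I*√2)*(-14))*(-⅑) = ((-9 + 4*I*√2)*(-14))*(-⅑) = (126 - 56*I*√2)*(-⅑) = -14 + 56*I*√2/9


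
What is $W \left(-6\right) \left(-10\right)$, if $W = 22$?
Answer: $1320$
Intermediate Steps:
$W \left(-6\right) \left(-10\right) = 22 \left(-6\right) \left(-10\right) = \left(-132\right) \left(-10\right) = 1320$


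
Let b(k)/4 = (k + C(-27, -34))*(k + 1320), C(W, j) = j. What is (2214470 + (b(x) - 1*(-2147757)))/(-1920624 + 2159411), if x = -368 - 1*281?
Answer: 2529055/238787 ≈ 10.591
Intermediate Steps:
x = -649 (x = -368 - 281 = -649)
b(k) = 4*(-34 + k)*(1320 + k) (b(k) = 4*((k - 34)*(k + 1320)) = 4*((-34 + k)*(1320 + k)) = 4*(-34 + k)*(1320 + k))
(2214470 + (b(x) - 1*(-2147757)))/(-1920624 + 2159411) = (2214470 + ((-179520 + 4*(-649)**2 + 5144*(-649)) - 1*(-2147757)))/(-1920624 + 2159411) = (2214470 + ((-179520 + 4*421201 - 3338456) + 2147757))/238787 = (2214470 + ((-179520 + 1684804 - 3338456) + 2147757))*(1/238787) = (2214470 + (-1833172 + 2147757))*(1/238787) = (2214470 + 314585)*(1/238787) = 2529055*(1/238787) = 2529055/238787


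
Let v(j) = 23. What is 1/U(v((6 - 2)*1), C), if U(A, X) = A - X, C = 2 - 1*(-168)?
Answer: -1/147 ≈ -0.0068027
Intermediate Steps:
C = 170 (C = 2 + 168 = 170)
1/U(v((6 - 2)*1), C) = 1/(23 - 1*170) = 1/(23 - 170) = 1/(-147) = -1/147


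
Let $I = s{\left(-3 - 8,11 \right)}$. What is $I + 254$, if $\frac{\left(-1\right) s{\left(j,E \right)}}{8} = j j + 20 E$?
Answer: $-2474$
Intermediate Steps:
$s{\left(j,E \right)} = - 160 E - 8 j^{2}$ ($s{\left(j,E \right)} = - 8 \left(j j + 20 E\right) = - 8 \left(j^{2} + 20 E\right) = - 160 E - 8 j^{2}$)
$I = -2728$ ($I = \left(-160\right) 11 - 8 \left(-3 - 8\right)^{2} = -1760 - 8 \left(-11\right)^{2} = -1760 - 968 = -2728$)
$I + 254 = -2728 + 254 = -2474$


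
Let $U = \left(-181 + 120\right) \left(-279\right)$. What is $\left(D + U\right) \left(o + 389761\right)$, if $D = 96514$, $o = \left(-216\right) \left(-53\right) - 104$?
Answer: $45538653965$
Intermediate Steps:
$U = 17019$ ($U = \left(-61\right) \left(-279\right) = 17019$)
$o = 11344$ ($o = 11448 - 104 = 11344$)
$\left(D + U\right) \left(o + 389761\right) = \left(96514 + 17019\right) \left(11344 + 389761\right) = 113533 \cdot 401105 = 45538653965$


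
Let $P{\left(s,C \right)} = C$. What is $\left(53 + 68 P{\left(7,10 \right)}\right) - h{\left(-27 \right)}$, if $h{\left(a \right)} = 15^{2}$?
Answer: $508$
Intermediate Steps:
$h{\left(a \right)} = 225$
$\left(53 + 68 P{\left(7,10 \right)}\right) - h{\left(-27 \right)} = \left(53 + 68 \cdot 10\right) - 225 = \left(53 + 680\right) - 225 = 733 - 225 = 508$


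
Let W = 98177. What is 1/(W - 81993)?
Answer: 1/16184 ≈ 6.1789e-5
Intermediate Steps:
1/(W - 81993) = 1/(98177 - 81993) = 1/16184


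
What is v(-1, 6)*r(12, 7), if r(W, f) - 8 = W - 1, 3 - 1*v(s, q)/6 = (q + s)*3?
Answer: -1368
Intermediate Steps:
v(s, q) = 18 - 18*q - 18*s (v(s, q) = 18 - 6*(q + s)*3 = 18 - 6*(3*q + 3*s) = 18 + (-18*q - 18*s) = 18 - 18*q - 18*s)
r(W, f) = 7 + W (r(W, f) = 8 + (W - 1) = 8 + (-1 + W) = 7 + W)
v(-1, 6)*r(12, 7) = (18 - 18*6 - 18*(-1))*(7 + 12) = (18 - 108 + 18)*19 = -72*19 = -1368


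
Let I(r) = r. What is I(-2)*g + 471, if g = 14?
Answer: 443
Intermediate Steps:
I(-2)*g + 471 = -2*14 + 471 = -28 + 471 = 443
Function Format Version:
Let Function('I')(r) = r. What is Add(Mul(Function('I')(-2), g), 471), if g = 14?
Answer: 443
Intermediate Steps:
Add(Mul(Function('I')(-2), g), 471) = Add(Mul(-2, 14), 471) = Add(-28, 471) = 443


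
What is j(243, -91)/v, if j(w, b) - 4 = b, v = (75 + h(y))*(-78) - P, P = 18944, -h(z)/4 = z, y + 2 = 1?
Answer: 87/25106 ≈ 0.0034653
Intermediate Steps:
y = -1 (y = -2 + 1 = -1)
h(z) = -4*z
v = -25106 (v = (75 - 4*(-1))*(-78) - 1*18944 = (75 + 4)*(-78) - 18944 = 79*(-78) - 18944 = -6162 - 18944 = -25106)
j(w, b) = 4 + b
j(243, -91)/v = (4 - 91)/(-25106) = -87*(-1/25106) = 87/25106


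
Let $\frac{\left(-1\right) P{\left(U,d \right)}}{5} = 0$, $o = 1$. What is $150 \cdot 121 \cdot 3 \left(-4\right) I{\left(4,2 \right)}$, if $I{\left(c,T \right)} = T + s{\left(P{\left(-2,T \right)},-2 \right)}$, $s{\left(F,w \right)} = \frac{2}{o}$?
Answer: $-871200$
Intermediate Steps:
$P{\left(U,d \right)} = 0$ ($P{\left(U,d \right)} = \left(-5\right) 0 = 0$)
$s{\left(F,w \right)} = 2$ ($s{\left(F,w \right)} = \frac{2}{1} = 2 \cdot 1 = 2$)
$I{\left(c,T \right)} = 2 + T$ ($I{\left(c,T \right)} = T + 2 = 2 + T$)
$150 \cdot 121 \cdot 3 \left(-4\right) I{\left(4,2 \right)} = 150 \cdot 121 \cdot 3 \left(-4\right) \left(2 + 2\right) = 18150 \left(\left(-12\right) 4\right) = 18150 \left(-48\right) = -871200$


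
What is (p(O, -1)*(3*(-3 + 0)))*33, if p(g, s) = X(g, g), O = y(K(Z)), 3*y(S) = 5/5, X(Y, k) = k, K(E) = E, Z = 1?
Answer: -99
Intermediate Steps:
y(S) = ⅓ (y(S) = (5/5)/3 = (5*(⅕))/3 = (⅓)*1 = ⅓)
O = ⅓ ≈ 0.33333
p(g, s) = g
(p(O, -1)*(3*(-3 + 0)))*33 = ((3*(-3 + 0))/3)*33 = ((3*(-3))/3)*33 = ((⅓)*(-9))*33 = -3*33 = -99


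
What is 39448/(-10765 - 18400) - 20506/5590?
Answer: -81857181/16303235 ≈ -5.0209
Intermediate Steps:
39448/(-10765 - 18400) - 20506/5590 = 39448/(-29165) - 20506*1/5590 = 39448*(-1/29165) - 10253/2795 = -39448/29165 - 10253/2795 = -81857181/16303235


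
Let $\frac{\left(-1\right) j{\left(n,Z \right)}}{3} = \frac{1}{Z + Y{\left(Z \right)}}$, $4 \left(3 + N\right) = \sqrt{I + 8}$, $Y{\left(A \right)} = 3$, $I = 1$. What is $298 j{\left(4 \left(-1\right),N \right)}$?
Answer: $-1192$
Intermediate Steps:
$N = - \frac{9}{4}$ ($N = -3 + \frac{\sqrt{1 + 8}}{4} = -3 + \frac{\sqrt{9}}{4} = -3 + \frac{1}{4} \cdot 3 = -3 + \frac{3}{4} = - \frac{9}{4} \approx -2.25$)
$j{\left(n,Z \right)} = - \frac{3}{3 + Z}$ ($j{\left(n,Z \right)} = - \frac{3}{Z + 3} = - \frac{3}{3 + Z}$)
$298 j{\left(4 \left(-1\right),N \right)} = 298 \left(- \frac{3}{3 - \frac{9}{4}}\right) = 298 \left(- \frac{3}{\frac{3}{4}}\right) = 298 \left(\left(-3\right) \frac{4}{3}\right) = 298 \left(-4\right) = -1192$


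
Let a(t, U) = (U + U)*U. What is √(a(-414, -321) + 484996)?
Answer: √691078 ≈ 831.31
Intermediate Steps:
a(t, U) = 2*U² (a(t, U) = (2*U)*U = 2*U²)
√(a(-414, -321) + 484996) = √(2*(-321)² + 484996) = √(2*103041 + 484996) = √(206082 + 484996) = √691078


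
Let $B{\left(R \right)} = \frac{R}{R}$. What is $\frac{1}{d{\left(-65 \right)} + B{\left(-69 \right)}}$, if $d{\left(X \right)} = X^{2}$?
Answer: $\frac{1}{4226} \approx 0.00023663$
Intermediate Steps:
$B{\left(R \right)} = 1$
$\frac{1}{d{\left(-65 \right)} + B{\left(-69 \right)}} = \frac{1}{\left(-65\right)^{2} + 1} = \frac{1}{4225 + 1} = \frac{1}{4226}$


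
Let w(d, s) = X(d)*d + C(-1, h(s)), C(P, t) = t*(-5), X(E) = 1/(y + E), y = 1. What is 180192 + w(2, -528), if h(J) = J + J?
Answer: 556418/3 ≈ 1.8547e+5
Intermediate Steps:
h(J) = 2*J
X(E) = 1/(1 + E)
C(P, t) = -5*t
w(d, s) = -10*s + d/(1 + d) (w(d, s) = d/(1 + d) - 10*s = -10*s + d/(1 + d))
180192 + w(2, -528) = 180192 + (2 - 10*(-528)*(1 + 2))/(1 + 2) = 180192 + (2 - 10*(-528)*3)/3 = 180192 + (2 + 15840)/3 = 180192 + (⅓)*15842 = 180192 + 15842/3 = 556418/3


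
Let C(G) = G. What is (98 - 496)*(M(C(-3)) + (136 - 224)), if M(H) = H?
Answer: 36218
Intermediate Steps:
(98 - 496)*(M(C(-3)) + (136 - 224)) = (98 - 496)*(-3 + (136 - 224)) = -398*(-3 - 88) = -398*(-91) = 36218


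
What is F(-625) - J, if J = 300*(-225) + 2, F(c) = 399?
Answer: 67897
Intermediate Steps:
J = -67498 (J = -67500 + 2 = -67498)
F(-625) - J = 399 - 1*(-67498) = 399 + 67498 = 67897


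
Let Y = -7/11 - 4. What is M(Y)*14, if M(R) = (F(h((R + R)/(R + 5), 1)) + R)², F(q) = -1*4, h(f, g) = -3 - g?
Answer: 126350/121 ≈ 1044.2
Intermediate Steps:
F(q) = -4
Y = -51/11 (Y = -7*1/11 - 4 = -7/11 - 4 = -51/11 ≈ -4.6364)
M(R) = (-4 + R)²
M(Y)*14 = (-4 - 51/11)²*14 = (-95/11)²*14 = (9025/121)*14 = 126350/121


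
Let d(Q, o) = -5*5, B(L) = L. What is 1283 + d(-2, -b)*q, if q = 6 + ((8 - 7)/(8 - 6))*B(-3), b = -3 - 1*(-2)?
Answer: 2341/2 ≈ 1170.5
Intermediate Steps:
b = -1 (b = -3 + 2 = -1)
q = 9/2 (q = 6 + ((8 - 7)/(8 - 6))*(-3) = 6 + (1/2)*(-3) = 6 + (1*(½))*(-3) = 6 + (½)*(-3) = 6 - 3/2 = 9/2 ≈ 4.5000)
d(Q, o) = -25
1283 + d(-2, -b)*q = 1283 - 25*9/2 = 1283 - 225/2 = 2341/2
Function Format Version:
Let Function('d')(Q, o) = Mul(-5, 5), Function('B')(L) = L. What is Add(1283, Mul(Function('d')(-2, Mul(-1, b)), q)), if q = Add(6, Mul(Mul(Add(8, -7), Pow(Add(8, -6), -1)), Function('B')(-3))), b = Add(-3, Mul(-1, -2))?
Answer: Rational(2341, 2) ≈ 1170.5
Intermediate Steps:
b = -1 (b = Add(-3, 2) = -1)
q = Rational(9, 2) (q = Add(6, Mul(Mul(Add(8, -7), Pow(Add(8, -6), -1)), -3)) = Add(6, Mul(Mul(1, Pow(2, -1)), -3)) = Add(6, Mul(Mul(1, Rational(1, 2)), -3)) = Add(6, Mul(Rational(1, 2), -3)) = Add(6, Rational(-3, 2)) = Rational(9, 2) ≈ 4.5000)
Function('d')(Q, o) = -25
Add(1283, Mul(Function('d')(-2, Mul(-1, b)), q)) = Add(1283, Mul(-25, Rational(9, 2))) = Add(1283, Rational(-225, 2)) = Rational(2341, 2)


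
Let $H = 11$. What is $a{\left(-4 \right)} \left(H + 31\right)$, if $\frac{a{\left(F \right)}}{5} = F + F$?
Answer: $-1680$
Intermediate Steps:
$a{\left(F \right)} = 10 F$ ($a{\left(F \right)} = 5 \left(F + F\right) = 5 \cdot 2 F = 10 F$)
$a{\left(-4 \right)} \left(H + 31\right) = 10 \left(-4\right) \left(11 + 31\right) = \left(-40\right) 42 = -1680$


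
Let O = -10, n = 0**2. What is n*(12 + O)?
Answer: 0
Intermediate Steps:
n = 0
n*(12 + O) = 0*(12 - 10) = 0*2 = 0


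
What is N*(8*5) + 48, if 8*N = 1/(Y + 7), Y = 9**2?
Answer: 4229/88 ≈ 48.057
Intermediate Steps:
Y = 81
N = 1/704 (N = 1/(8*(81 + 7)) = (1/8)/88 = (1/8)*(1/88) = 1/704 ≈ 0.0014205)
N*(8*5) + 48 = (8*5)/704 + 48 = (1/704)*40 + 48 = 5/88 + 48 = 4229/88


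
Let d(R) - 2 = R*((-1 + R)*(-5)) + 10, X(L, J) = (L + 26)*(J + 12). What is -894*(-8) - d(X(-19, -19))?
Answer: 19390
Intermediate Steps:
X(L, J) = (12 + J)*(26 + L) (X(L, J) = (26 + L)*(12 + J) = (12 + J)*(26 + L))
d(R) = 12 + R*(5 - 5*R) (d(R) = 2 + (R*((-1 + R)*(-5)) + 10) = 2 + (R*(5 - 5*R) + 10) = 2 + (10 + R*(5 - 5*R)) = 12 + R*(5 - 5*R))
-894*(-8) - d(X(-19, -19)) = -894*(-8) - (12 - 5*(312 + 12*(-19) + 26*(-19) - 19*(-19))² + 5*(312 + 12*(-19) + 26*(-19) - 19*(-19))) = 7152 - (12 - 5*(312 - 228 - 494 + 361)² + 5*(312 - 228 - 494 + 361)) = 7152 - (12 - 5*(-49)² + 5*(-49)) = 7152 - (12 - 5*2401 - 245) = 7152 - (12 - 12005 - 245) = 7152 - 1*(-12238) = 7152 + 12238 = 19390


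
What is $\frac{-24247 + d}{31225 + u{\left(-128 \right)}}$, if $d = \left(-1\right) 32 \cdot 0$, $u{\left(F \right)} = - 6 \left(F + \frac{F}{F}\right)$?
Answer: $- \frac{24247}{31987} \approx -0.75803$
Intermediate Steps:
$u{\left(F \right)} = -6 - 6 F$ ($u{\left(F \right)} = - 6 \left(F + 1\right) = - 6 \left(1 + F\right) = -6 - 6 F$)
$d = 0$ ($d = \left(-32\right) 0 = 0$)
$\frac{-24247 + d}{31225 + u{\left(-128 \right)}} = \frac{-24247 + 0}{31225 - -762} = - \frac{24247}{31225 + \left(-6 + 768\right)} = - \frac{24247}{31225 + 762} = - \frac{24247}{31987}$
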